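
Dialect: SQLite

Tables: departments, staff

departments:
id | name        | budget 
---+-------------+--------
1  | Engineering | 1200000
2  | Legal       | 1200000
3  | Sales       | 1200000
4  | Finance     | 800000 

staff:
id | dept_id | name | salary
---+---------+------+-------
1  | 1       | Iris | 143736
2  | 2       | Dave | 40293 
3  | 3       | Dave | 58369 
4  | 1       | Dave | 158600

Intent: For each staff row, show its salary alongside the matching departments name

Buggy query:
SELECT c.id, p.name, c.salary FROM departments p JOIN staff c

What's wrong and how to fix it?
Bug: Missing join condition: each staff row is matched to all departments rows instead of just its own

Fix: Add ON c.dept_id = p.id to the JOIN

Corrected query:
SELECT c.id, p.name, c.salary FROM departments p JOIN staff c ON c.dept_id = p.id

Result:
id | name        | salary
---+-------------+-------
1  | Engineering | 143736
2  | Legal       | 40293 
3  | Sales       | 58369 
4  | Engineering | 158600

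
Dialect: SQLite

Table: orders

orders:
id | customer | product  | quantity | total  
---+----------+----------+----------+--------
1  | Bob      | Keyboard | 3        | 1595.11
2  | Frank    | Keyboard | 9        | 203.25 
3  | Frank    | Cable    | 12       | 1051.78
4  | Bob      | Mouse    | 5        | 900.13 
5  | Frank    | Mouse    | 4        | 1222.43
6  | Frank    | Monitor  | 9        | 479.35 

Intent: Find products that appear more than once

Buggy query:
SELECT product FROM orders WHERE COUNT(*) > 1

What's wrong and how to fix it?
Bug: WHERE can't reference COUNT(*); aggregates are computed after WHERE

Fix: GROUP BY product, then filter groups with HAVING COUNT(*) > 1

Corrected query:
SELECT product FROM orders GROUP BY product HAVING COUNT(*) > 1

Result:
product 
--------
Keyboard
Mouse   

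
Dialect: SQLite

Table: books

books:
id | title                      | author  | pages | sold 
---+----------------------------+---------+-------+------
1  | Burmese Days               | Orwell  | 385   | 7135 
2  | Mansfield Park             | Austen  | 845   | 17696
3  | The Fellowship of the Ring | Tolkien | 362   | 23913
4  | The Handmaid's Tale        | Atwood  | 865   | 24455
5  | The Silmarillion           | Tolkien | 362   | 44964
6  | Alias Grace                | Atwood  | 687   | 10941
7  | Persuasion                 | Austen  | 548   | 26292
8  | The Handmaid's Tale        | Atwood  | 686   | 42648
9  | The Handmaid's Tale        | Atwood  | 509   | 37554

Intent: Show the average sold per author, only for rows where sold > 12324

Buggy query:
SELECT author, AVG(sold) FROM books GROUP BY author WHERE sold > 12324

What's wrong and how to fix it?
Bug: WHERE cannot follow GROUP BY

Fix: Place WHERE between FROM and GROUP BY

Corrected query:
SELECT author, AVG(sold) FROM books WHERE sold > 12324 GROUP BY author

Result:
author  | AVG(sold)   
--------+-------------
Atwood  | 34885.666667
Austen  | 21994       
Tolkien | 34438.5     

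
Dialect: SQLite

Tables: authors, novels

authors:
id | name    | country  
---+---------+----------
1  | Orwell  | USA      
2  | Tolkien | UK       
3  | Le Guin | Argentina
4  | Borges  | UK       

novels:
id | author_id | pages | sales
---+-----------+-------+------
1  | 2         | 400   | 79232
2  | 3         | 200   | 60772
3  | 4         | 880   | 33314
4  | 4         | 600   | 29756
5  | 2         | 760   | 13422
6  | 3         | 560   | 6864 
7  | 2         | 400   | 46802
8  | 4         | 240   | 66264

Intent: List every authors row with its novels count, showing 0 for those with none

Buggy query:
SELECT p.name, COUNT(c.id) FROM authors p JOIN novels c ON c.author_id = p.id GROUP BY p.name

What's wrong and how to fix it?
Bug: INNER JOIN drops authors rows that have no matching novels rows

Fix: Use LEFT JOIN so parents without children still appear (COUNT(c.id) gives 0)

Corrected query:
SELECT p.name, COUNT(c.id) FROM authors p LEFT JOIN novels c ON c.author_id = p.id GROUP BY p.name

Result:
name    | COUNT(c.id)
--------+------------
Borges  | 3          
Le Guin | 2          
Orwell  | 0          
Tolkien | 3          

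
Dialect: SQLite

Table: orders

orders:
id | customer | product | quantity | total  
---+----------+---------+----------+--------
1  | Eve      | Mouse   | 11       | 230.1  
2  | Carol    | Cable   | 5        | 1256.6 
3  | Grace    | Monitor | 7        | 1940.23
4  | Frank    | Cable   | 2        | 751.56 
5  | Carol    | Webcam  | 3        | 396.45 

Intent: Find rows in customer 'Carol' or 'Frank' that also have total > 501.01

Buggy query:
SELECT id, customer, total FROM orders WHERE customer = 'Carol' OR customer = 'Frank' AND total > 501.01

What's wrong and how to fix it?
Bug: AND binds tighter than OR, so this parses as customer = 'Carol' OR (customer = 'Frank' AND total > 501.01)

Fix: Group the OR with parentheses (or use IN), then AND the threshold

Corrected query:
SELECT id, customer, total FROM orders WHERE (customer = 'Carol' OR customer = 'Frank') AND total > 501.01

Result:
id | customer | total 
---+----------+-------
2  | Carol    | 1256.6
4  | Frank    | 751.56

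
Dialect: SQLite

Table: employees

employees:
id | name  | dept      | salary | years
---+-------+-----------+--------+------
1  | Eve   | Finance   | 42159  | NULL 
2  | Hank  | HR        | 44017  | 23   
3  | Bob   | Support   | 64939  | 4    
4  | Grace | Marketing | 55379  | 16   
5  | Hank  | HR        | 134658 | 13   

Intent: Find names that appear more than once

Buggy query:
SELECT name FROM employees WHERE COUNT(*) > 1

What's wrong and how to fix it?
Bug: COUNT(*) is an aggregate and cannot be used in WHERE

Fix: Group first, then use HAVING for the count condition

Corrected query:
SELECT name FROM employees GROUP BY name HAVING COUNT(*) > 1

Result:
name
----
Hank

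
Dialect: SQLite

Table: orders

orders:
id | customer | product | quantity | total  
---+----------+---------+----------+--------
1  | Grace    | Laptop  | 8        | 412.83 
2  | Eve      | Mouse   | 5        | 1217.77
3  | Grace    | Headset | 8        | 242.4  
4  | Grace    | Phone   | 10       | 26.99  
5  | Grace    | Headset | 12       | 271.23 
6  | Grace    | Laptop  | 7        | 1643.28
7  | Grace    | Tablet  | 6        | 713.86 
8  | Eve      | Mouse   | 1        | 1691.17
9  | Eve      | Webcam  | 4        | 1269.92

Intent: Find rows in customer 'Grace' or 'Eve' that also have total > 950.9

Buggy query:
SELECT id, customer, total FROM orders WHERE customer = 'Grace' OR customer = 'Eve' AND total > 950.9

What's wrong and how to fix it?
Bug: Without parentheses, AND is evaluated before OR, so the total filter only applies to the 'Eve' branch

Fix: Add parentheses around the OR so the AND applies to both alternatives

Corrected query:
SELECT id, customer, total FROM orders WHERE (customer = 'Grace' OR customer = 'Eve') AND total > 950.9

Result:
id | customer | total  
---+----------+--------
2  | Eve      | 1217.77
6  | Grace    | 1643.28
8  | Eve      | 1691.17
9  | Eve      | 1269.92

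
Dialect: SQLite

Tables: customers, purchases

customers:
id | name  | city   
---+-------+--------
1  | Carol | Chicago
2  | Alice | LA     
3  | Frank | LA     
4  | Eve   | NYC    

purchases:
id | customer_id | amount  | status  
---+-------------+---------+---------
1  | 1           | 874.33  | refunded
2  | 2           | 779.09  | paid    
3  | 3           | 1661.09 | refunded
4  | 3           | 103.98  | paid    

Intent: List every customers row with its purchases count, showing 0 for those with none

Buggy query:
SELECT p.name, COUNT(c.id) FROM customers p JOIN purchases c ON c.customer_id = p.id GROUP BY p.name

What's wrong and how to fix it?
Bug: An inner join excludes parents with zero children

Fix: Use LEFT JOIN so parents without children still appear (COUNT(c.id) gives 0)

Corrected query:
SELECT p.name, COUNT(c.id) FROM customers p LEFT JOIN purchases c ON c.customer_id = p.id GROUP BY p.name

Result:
name  | COUNT(c.id)
------+------------
Alice | 1          
Carol | 1          
Eve   | 0          
Frank | 2          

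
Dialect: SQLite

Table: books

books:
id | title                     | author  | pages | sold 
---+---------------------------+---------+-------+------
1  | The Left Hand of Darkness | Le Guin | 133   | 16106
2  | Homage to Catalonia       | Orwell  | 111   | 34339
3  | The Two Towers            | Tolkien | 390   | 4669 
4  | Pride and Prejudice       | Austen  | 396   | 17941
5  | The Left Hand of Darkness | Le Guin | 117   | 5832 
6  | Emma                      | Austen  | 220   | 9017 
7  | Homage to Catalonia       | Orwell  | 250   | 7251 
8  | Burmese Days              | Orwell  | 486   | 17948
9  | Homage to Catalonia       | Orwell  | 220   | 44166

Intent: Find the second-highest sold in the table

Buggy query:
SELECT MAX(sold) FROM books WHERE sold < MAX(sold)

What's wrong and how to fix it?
Bug: MAX(sold) on the right of the comparison is an aggregate-in-WHERE error

Fix: Compute the overall MAX in a subquery, then take MAX of rows below it

Corrected query:
SELECT MAX(sold) FROM books WHERE sold < (SELECT MAX(sold) FROM books)

Result:
MAX(sold)
---------
34339    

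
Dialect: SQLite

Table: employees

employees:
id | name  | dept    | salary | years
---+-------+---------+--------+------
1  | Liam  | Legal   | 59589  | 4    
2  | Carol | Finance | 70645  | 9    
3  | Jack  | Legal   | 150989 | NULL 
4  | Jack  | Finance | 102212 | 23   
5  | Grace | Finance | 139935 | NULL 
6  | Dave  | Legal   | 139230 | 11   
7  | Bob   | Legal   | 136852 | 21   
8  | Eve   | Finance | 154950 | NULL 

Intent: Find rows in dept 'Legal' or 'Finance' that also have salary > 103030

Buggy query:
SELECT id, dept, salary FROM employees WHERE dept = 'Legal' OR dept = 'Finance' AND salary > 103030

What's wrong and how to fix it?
Bug: Without parentheses, AND is evaluated before OR, so the salary filter only applies to the 'Finance' branch

Fix: Add parentheses around the OR so the AND applies to both alternatives

Corrected query:
SELECT id, dept, salary FROM employees WHERE (dept = 'Legal' OR dept = 'Finance') AND salary > 103030

Result:
id | dept    | salary
---+---------+-------
3  | Legal   | 150989
5  | Finance | 139935
6  | Legal   | 139230
7  | Legal   | 136852
8  | Finance | 154950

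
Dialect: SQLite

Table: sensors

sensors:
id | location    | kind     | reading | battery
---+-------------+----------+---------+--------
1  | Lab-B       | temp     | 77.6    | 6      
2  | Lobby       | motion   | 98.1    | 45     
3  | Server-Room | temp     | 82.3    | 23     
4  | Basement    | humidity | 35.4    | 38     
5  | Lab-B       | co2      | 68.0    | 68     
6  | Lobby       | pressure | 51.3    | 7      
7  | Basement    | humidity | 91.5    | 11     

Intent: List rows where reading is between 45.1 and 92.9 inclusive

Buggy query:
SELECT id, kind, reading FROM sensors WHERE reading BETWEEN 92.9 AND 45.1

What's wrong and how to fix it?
Bug: The bounds are reversed; BETWEEN a AND b requires a <= b to match anything

Fix: Swap the bounds so the smaller value comes first

Corrected query:
SELECT id, kind, reading FROM sensors WHERE reading BETWEEN 45.1 AND 92.9

Result:
id | kind     | reading
---+----------+--------
1  | temp     | 77.6   
3  | temp     | 82.3   
5  | co2      | 68     
6  | pressure | 51.3   
7  | humidity | 91.5   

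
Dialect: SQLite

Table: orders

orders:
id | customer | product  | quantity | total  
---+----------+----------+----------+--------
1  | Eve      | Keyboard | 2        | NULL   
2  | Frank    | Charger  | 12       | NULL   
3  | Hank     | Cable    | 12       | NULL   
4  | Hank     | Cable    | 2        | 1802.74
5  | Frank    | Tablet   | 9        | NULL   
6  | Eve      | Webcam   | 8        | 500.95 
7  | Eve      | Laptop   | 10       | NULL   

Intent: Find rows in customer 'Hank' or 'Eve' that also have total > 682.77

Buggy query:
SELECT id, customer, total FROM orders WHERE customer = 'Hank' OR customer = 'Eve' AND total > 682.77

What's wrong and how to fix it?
Bug: AND binds tighter than OR, so this parses as customer = 'Hank' OR (customer = 'Eve' AND total > 682.77)

Fix: Add parentheses around the OR so the AND applies to both alternatives

Corrected query:
SELECT id, customer, total FROM orders WHERE (customer = 'Hank' OR customer = 'Eve') AND total > 682.77

Result:
id | customer | total  
---+----------+--------
4  | Hank     | 1802.74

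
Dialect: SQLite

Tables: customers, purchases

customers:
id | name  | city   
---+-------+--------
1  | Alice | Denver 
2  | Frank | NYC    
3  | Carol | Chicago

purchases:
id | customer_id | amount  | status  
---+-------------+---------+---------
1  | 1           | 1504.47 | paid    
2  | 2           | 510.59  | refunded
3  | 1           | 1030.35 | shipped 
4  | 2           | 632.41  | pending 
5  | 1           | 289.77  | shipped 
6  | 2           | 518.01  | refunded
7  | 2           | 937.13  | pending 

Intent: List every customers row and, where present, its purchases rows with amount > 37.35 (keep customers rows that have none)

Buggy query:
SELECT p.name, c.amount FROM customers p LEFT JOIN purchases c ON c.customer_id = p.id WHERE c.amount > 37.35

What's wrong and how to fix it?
Bug: A WHERE condition on the right-hand table after LEFT JOIN drops unmatched parents

Fix: Put 'c.amount > 37.35' in the JOIN's ON clause instead of WHERE

Corrected query:
SELECT p.name, c.amount FROM customers p LEFT JOIN purchases c ON c.customer_id = p.id AND c.amount > 37.35

Result:
name  | amount 
------+--------
Alice | 289.77 
Alice | 1030.35
Alice | 1504.47
Frank | 510.59 
Frank | 518.01 
Frank | 632.41 
Frank | 937.13 
Carol | NULL   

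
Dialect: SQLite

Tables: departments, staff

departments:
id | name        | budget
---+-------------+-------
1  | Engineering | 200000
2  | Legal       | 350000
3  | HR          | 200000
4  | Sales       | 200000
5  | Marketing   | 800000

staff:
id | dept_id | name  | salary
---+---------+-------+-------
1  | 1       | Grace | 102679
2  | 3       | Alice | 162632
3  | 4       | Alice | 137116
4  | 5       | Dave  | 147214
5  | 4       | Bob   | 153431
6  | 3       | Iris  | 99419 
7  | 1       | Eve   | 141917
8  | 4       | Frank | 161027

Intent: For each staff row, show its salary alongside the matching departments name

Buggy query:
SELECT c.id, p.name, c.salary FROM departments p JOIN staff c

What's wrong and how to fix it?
Bug: JOIN with no ON clause produces a cartesian product; every staff row pairs with every departments row

Fix: Specify the join condition linking the foreign key to the parent id

Corrected query:
SELECT c.id, p.name, c.salary FROM departments p JOIN staff c ON c.dept_id = p.id

Result:
id | name        | salary
---+-------------+-------
1  | Engineering | 102679
2  | HR          | 162632
3  | Sales       | 137116
4  | Marketing   | 147214
5  | Sales       | 153431
6  | HR          | 99419 
7  | Engineering | 141917
8  | Sales       | 161027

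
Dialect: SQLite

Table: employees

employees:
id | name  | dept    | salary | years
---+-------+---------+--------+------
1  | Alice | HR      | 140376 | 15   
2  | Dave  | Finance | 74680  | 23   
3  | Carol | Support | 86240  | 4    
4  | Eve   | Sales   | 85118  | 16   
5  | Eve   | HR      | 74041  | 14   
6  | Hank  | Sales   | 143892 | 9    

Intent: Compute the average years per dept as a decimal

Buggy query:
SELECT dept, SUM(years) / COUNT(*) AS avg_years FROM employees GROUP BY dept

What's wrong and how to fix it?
Bug: SUM(years) and COUNT(*) are both integers; the division truncates the fractional part

Fix: Multiply by 1.0 (or CAST to REAL) to force floating-point division

Corrected query:
SELECT dept, SUM(years) * 1.0 / COUNT(*) AS avg_years FROM employees GROUP BY dept

Result:
dept    | avg_years
--------+----------
Finance | 23       
HR      | 14.5     
Sales   | 12.5     
Support | 4        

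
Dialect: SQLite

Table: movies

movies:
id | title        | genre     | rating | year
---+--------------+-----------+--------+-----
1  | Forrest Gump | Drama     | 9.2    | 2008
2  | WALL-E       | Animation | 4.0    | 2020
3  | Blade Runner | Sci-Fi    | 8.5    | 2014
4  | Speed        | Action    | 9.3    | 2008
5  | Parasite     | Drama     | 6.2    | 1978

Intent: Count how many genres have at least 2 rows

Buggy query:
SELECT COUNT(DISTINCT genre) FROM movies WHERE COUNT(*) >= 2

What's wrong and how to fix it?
Bug: WHERE filters individual rows, not groups, so a group-level COUNT is invalid there

Fix: Group first with HAVING COUNT(*) >= 2, then COUNT the resulting groups

Corrected query:
SELECT COUNT(*) FROM (SELECT genre FROM movies GROUP BY genre HAVING COUNT(*) >= 2)

Result:
COUNT(*)
--------
1       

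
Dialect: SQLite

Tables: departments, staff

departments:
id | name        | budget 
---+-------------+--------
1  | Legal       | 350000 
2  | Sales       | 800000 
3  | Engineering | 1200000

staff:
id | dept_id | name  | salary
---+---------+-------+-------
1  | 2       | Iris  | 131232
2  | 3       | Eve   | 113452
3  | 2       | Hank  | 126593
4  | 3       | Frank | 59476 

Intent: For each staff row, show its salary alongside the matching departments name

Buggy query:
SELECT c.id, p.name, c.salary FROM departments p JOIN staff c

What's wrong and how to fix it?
Bug: JOIN with no ON clause produces a cartesian product; every staff row pairs with every departments row

Fix: Specify the join condition linking the foreign key to the parent id

Corrected query:
SELECT c.id, p.name, c.salary FROM departments p JOIN staff c ON c.dept_id = p.id

Result:
id | name        | salary
---+-------------+-------
1  | Sales       | 131232
2  | Engineering | 113452
3  | Sales       | 126593
4  | Engineering | 59476 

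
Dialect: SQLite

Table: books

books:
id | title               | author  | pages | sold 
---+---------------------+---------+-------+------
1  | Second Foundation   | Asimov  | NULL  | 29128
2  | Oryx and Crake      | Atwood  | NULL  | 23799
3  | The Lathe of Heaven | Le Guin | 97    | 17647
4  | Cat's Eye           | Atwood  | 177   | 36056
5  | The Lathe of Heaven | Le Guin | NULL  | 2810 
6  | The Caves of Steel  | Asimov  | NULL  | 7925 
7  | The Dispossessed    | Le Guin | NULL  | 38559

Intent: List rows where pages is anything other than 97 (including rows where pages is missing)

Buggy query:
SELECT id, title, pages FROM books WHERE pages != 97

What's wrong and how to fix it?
Bug: 'pages != 97' is unknown when pages is NULL, so NULL rows are silently excluded

Fix: Handle NULL separately with IS NULL alongside the inequality

Corrected query:
SELECT id, title, pages FROM books WHERE pages != 97 OR pages IS NULL

Result:
id | title               | pages
---+---------------------+------
1  | Second Foundation   | NULL 
2  | Oryx and Crake      | NULL 
4  | Cat's Eye           | 177  
5  | The Lathe of Heaven | NULL 
6  | The Caves of Steel  | NULL 
7  | The Dispossessed    | NULL 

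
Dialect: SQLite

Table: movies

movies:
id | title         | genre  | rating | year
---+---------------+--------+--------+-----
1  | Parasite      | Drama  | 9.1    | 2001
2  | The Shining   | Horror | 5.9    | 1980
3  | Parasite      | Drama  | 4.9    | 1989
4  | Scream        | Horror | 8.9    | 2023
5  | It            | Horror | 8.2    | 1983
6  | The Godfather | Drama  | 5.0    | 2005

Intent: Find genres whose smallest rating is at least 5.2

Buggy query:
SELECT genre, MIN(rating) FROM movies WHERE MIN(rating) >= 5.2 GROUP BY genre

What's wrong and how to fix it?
Bug: MIN() in WHERE is a misuse of aggregate

Fix: Use HAVING for the per-group MIN condition

Corrected query:
SELECT genre, MIN(rating) FROM movies GROUP BY genre HAVING MIN(rating) >= 5.2

Result:
genre  | MIN(rating)
-------+------------
Horror | 5.9        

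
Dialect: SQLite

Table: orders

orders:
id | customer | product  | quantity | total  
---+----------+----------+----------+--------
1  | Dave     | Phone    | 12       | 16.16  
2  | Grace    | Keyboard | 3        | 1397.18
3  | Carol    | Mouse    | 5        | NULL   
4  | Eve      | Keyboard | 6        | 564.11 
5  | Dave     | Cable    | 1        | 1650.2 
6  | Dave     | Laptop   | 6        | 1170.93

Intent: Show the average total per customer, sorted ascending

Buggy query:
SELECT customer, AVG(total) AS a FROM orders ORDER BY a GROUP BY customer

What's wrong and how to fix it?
Bug: ORDER BY appears before GROUP BY; SQL clause order requires GROUP BY first

Fix: Move ORDER BY to the end, after GROUP BY

Corrected query:
SELECT customer, AVG(total) AS a FROM orders GROUP BY customer ORDER BY a

Result:
customer | a         
---------+-----------
Carol    | NULL      
Eve      | 564.11    
Dave     | 945.763333
Grace    | 1397.18   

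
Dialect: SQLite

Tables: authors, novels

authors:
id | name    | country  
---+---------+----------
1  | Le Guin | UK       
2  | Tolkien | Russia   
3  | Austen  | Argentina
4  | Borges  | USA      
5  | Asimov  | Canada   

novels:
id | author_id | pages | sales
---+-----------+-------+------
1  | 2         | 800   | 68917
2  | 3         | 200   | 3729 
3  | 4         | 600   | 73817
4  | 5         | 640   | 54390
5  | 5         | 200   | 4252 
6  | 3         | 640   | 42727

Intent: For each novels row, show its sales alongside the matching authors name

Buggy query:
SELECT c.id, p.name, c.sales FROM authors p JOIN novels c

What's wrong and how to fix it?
Bug: Missing join condition: each novels row is matched to all authors rows instead of just its own

Fix: Add ON c.author_id = p.id to the JOIN

Corrected query:
SELECT c.id, p.name, c.sales FROM authors p JOIN novels c ON c.author_id = p.id

Result:
id | name    | sales
---+---------+------
1  | Tolkien | 68917
2  | Austen  | 3729 
3  | Borges  | 73817
4  | Asimov  | 54390
5  | Asimov  | 4252 
6  | Austen  | 42727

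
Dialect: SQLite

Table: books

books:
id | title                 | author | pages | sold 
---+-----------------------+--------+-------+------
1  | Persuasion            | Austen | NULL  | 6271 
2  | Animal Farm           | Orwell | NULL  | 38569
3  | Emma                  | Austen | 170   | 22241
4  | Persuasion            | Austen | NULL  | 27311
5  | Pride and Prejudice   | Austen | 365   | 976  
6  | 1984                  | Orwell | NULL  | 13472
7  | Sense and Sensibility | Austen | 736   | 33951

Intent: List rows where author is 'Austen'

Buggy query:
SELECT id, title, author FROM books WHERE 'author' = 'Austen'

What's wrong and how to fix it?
Bug: 'author' in single quotes is a string literal, not the column; the comparison is literal-vs-literal and never true

Fix: Remove the quotes around the column name (or use double quotes for an identifier)

Corrected query:
SELECT id, title, author FROM books WHERE author = 'Austen'

Result:
id | title                 | author
---+-----------------------+-------
1  | Persuasion            | Austen
3  | Emma                  | Austen
4  | Persuasion            | Austen
5  | Pride and Prejudice   | Austen
7  | Sense and Sensibility | Austen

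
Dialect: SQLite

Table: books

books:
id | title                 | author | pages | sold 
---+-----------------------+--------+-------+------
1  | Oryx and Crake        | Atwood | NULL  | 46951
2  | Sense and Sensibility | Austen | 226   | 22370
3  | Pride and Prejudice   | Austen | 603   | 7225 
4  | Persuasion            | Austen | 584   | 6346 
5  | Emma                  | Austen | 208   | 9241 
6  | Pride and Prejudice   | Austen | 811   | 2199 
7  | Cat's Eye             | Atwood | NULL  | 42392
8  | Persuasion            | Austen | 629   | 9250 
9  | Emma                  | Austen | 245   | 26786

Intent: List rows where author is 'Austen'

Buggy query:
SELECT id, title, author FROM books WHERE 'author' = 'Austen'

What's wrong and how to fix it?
Bug: Single quotes denote string literals in SQL; the column name is being compared as a constant string

Fix: Remove the quotes around the column name (or use double quotes for an identifier)

Corrected query:
SELECT id, title, author FROM books WHERE author = 'Austen'

Result:
id | title                 | author
---+-----------------------+-------
2  | Sense and Sensibility | Austen
3  | Pride and Prejudice   | Austen
4  | Persuasion            | Austen
5  | Emma                  | Austen
6  | Pride and Prejudice   | Austen
8  | Persuasion            | Austen
9  | Emma                  | Austen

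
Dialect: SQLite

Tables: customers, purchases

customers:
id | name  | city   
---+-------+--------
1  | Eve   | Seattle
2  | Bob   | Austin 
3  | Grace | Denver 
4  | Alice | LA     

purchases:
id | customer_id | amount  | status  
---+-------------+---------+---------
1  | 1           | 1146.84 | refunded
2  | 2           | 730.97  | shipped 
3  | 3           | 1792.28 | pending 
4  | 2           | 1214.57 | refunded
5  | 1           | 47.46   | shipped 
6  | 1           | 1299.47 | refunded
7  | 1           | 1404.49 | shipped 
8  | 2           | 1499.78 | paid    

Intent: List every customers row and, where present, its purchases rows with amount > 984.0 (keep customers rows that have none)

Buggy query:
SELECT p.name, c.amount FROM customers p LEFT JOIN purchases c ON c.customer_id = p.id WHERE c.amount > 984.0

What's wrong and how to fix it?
Bug: A WHERE condition on the right-hand table after LEFT JOIN drops unmatched parents

Fix: Move the right-table condition into the ON clause so unmatched parents are kept

Corrected query:
SELECT p.name, c.amount FROM customers p LEFT JOIN purchases c ON c.customer_id = p.id AND c.amount > 984.0

Result:
name  | amount 
------+--------
Eve   | 1146.84
Eve   | 1299.47
Eve   | 1404.49
Bob   | 1214.57
Bob   | 1499.78
Grace | 1792.28
Alice | NULL   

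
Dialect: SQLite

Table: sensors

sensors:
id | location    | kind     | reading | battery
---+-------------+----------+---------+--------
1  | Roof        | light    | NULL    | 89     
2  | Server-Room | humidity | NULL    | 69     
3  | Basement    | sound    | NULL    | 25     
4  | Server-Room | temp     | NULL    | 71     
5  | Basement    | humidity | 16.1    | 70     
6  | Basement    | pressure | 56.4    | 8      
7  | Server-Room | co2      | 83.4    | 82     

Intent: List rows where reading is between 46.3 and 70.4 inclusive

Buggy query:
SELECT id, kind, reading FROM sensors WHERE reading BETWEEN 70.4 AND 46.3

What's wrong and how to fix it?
Bug: The bounds are reversed; BETWEEN a AND b requires a <= b to match anything

Fix: Write BETWEEN 46.3 AND 70.4

Corrected query:
SELECT id, kind, reading FROM sensors WHERE reading BETWEEN 46.3 AND 70.4

Result:
id | kind     | reading
---+----------+--------
6  | pressure | 56.4   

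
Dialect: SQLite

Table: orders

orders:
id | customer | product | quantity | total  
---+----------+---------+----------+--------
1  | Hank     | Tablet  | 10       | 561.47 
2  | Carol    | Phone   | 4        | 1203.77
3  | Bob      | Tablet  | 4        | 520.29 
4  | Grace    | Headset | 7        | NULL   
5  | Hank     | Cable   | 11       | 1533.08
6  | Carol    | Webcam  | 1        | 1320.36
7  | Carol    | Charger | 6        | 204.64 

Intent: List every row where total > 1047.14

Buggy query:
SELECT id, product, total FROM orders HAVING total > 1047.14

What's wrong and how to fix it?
Bug: This is a non-aggregate query (no GROUP BY, no aggregates), so in SQLite the HAVING clause is invalid here; a row-level condition belongs in WHERE

Fix: Replace HAVING with WHERE since the condition applies to individual rows

Corrected query:
SELECT id, product, total FROM orders WHERE total > 1047.14

Result:
id | product | total  
---+---------+--------
2  | Phone   | 1203.77
5  | Cable   | 1533.08
6  | Webcam  | 1320.36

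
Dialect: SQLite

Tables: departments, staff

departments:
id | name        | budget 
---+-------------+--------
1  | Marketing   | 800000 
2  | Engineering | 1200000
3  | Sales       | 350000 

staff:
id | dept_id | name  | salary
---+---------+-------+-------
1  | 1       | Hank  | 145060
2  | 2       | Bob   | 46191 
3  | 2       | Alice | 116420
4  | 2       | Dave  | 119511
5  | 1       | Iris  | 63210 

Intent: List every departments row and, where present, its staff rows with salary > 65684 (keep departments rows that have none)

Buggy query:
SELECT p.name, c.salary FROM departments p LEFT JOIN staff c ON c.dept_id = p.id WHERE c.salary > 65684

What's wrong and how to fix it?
Bug: Filtering c.salary in WHERE discards the NULL rows produced by LEFT JOIN, turning it into an inner join

Fix: Put 'c.salary > 65684' in the JOIN's ON clause instead of WHERE

Corrected query:
SELECT p.name, c.salary FROM departments p LEFT JOIN staff c ON c.dept_id = p.id AND c.salary > 65684

Result:
name        | salary
------------+-------
Marketing   | 145060
Engineering | 116420
Engineering | 119511
Sales       | NULL  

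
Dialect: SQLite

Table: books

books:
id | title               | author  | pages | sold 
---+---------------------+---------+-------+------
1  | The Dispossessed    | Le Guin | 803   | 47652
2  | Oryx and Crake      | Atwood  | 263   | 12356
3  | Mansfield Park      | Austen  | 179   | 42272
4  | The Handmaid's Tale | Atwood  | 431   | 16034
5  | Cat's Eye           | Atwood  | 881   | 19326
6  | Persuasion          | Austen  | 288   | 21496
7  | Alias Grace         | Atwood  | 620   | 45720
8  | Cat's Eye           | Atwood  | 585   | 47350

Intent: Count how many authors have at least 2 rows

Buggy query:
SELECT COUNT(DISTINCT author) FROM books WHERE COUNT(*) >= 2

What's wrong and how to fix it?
Bug: COUNT(*) cannot appear in WHERE; the per-group count doesn't exist yet

Fix: Use a subquery that GROUPs and filters with HAVING, then count its rows

Corrected query:
SELECT COUNT(*) FROM (SELECT author FROM books GROUP BY author HAVING COUNT(*) >= 2)

Result:
COUNT(*)
--------
2       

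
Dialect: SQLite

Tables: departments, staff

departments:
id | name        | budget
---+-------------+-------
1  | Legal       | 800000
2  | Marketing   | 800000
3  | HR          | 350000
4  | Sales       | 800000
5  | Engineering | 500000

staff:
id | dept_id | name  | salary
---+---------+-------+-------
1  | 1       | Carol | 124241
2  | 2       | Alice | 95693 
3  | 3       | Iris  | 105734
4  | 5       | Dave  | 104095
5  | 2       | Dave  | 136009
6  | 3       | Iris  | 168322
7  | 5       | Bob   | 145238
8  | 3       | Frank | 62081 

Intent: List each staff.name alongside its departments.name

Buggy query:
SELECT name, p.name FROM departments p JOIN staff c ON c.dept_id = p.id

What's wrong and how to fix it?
Bug: Both tables have a 'name' column; the unqualified reference is ambiguous

Fix: Qualify the column with its table alias (c.name)

Corrected query:
SELECT c.name, p.name FROM departments p JOIN staff c ON c.dept_id = p.id

Result:
name  | name       
------+------------
Carol | Legal      
Alice | Marketing  
Iris  | HR         
Dave  | Engineering
Dave  | Marketing  
Iris  | HR         
Bob   | Engineering
Frank | HR         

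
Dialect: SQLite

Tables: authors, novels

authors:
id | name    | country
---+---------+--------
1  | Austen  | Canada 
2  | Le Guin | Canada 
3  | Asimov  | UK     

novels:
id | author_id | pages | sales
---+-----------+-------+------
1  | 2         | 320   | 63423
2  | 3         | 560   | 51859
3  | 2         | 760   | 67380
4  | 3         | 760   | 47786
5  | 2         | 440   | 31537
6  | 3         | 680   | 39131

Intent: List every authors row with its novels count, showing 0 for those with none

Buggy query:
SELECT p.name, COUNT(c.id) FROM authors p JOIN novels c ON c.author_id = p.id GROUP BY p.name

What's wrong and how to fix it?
Bug: An inner join excludes parents with zero children

Fix: Switch to LEFT JOIN to retain unmatched parent rows

Corrected query:
SELECT p.name, COUNT(c.id) FROM authors p LEFT JOIN novels c ON c.author_id = p.id GROUP BY p.name

Result:
name    | COUNT(c.id)
--------+------------
Asimov  | 3          
Austen  | 0          
Le Guin | 3          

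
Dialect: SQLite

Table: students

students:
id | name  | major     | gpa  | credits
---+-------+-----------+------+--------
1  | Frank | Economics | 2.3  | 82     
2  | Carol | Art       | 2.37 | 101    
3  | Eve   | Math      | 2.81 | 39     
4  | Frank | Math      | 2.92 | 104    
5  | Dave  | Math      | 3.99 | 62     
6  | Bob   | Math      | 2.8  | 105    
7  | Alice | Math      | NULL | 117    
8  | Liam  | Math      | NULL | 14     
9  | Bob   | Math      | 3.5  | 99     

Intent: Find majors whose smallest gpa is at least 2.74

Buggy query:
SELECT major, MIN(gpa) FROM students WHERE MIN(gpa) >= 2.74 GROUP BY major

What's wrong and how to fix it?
Bug: MIN() in WHERE is a misuse of aggregate

Fix: Use HAVING for the per-group MIN condition

Corrected query:
SELECT major, MIN(gpa) FROM students GROUP BY major HAVING MIN(gpa) >= 2.74

Result:
major | MIN(gpa)
------+---------
Math  | 2.8     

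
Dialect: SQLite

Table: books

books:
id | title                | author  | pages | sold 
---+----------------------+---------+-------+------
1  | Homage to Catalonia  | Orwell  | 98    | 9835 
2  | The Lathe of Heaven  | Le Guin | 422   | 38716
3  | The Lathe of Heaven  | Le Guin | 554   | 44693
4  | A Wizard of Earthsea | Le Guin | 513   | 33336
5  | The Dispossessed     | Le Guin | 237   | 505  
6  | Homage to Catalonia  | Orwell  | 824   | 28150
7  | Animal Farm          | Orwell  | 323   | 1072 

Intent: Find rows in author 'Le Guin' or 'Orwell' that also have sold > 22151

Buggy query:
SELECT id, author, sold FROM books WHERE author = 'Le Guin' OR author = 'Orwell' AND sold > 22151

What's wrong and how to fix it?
Bug: Without parentheses, AND is evaluated before OR, so the sold filter only applies to the 'Orwell' branch

Fix: Group the OR with parentheses (or use IN), then AND the threshold

Corrected query:
SELECT id, author, sold FROM books WHERE (author = 'Le Guin' OR author = 'Orwell') AND sold > 22151

Result:
id | author  | sold 
---+---------+------
2  | Le Guin | 38716
3  | Le Guin | 44693
4  | Le Guin | 33336
6  | Orwell  | 28150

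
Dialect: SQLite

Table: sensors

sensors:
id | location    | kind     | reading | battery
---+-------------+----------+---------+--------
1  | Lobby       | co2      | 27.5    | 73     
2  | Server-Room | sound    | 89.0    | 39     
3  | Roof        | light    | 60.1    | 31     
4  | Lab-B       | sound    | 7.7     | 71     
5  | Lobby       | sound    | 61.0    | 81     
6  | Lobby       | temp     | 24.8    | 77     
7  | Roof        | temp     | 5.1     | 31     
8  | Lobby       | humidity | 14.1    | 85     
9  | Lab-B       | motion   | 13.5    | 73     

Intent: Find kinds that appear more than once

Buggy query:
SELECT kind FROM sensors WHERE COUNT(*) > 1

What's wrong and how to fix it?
Bug: COUNT(*) is an aggregate and cannot be used in WHERE

Fix: Group first, then use HAVING for the count condition

Corrected query:
SELECT kind FROM sensors GROUP BY kind HAVING COUNT(*) > 1

Result:
kind 
-----
sound
temp 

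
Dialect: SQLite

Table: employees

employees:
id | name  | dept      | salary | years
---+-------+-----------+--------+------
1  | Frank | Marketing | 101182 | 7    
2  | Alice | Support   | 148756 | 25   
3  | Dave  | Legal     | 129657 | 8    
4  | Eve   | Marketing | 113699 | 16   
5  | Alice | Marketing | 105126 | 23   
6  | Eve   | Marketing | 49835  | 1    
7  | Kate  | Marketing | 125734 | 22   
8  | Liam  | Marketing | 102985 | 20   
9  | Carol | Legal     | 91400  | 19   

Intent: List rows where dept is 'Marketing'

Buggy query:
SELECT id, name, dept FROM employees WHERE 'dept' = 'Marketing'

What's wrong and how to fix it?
Bug: 'dept' in single quotes is a string literal, not the column; the comparison is literal-vs-literal and never true

Fix: Reference the column as dept without single quotes

Corrected query:
SELECT id, name, dept FROM employees WHERE dept = 'Marketing'

Result:
id | name  | dept     
---+-------+----------
1  | Frank | Marketing
4  | Eve   | Marketing
5  | Alice | Marketing
6  | Eve   | Marketing
7  | Kate  | Marketing
8  | Liam  | Marketing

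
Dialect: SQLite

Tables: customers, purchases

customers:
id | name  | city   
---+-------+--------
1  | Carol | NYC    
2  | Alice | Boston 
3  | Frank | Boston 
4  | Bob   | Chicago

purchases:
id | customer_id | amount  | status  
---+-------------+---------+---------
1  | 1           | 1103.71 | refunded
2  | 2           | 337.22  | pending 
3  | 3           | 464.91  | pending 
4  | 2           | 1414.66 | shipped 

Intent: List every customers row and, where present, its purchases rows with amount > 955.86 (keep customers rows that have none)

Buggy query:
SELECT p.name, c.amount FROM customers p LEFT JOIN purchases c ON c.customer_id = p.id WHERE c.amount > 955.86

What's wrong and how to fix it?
Bug: Filtering c.amount in WHERE discards the NULL rows produced by LEFT JOIN, turning it into an inner join

Fix: Put 'c.amount > 955.86' in the JOIN's ON clause instead of WHERE

Corrected query:
SELECT p.name, c.amount FROM customers p LEFT JOIN purchases c ON c.customer_id = p.id AND c.amount > 955.86

Result:
name  | amount 
------+--------
Carol | 1103.71
Alice | 1414.66
Frank | NULL   
Bob   | NULL   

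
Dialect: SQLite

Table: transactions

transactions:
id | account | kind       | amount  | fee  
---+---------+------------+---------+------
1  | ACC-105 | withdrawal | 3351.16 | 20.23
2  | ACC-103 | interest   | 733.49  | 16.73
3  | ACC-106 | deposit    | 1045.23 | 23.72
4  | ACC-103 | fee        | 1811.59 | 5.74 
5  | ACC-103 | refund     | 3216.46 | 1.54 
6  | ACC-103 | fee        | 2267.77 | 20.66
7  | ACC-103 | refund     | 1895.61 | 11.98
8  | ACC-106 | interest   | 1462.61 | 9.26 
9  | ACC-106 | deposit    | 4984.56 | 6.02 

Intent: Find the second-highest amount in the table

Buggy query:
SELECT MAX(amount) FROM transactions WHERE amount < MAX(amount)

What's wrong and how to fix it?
Bug: The inner MAX is an aggregate inside WHERE, which is not allowed

Fix: Put the inner MAX in a scalar subquery

Corrected query:
SELECT MAX(amount) FROM transactions WHERE amount < (SELECT MAX(amount) FROM transactions)

Result:
MAX(amount)
-----------
3351.16    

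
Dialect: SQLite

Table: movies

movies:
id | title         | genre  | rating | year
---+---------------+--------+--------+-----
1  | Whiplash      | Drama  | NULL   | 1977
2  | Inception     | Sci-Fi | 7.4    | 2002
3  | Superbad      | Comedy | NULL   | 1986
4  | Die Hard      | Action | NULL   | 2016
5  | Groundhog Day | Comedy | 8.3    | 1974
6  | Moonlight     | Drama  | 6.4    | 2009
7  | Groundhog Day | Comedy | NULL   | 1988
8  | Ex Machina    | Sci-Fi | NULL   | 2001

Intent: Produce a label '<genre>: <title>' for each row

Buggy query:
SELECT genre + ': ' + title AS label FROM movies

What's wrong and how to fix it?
Bug: SQLite uses || for string concatenation; + coerces text to numbers (yielding 0)

Fix: Use the || operator for string concatenation

Corrected query:
SELECT genre || ': ' || title AS label FROM movies

Result:
label                
---------------------
Drama: Whiplash      
Sci-Fi: Inception    
Comedy: Superbad     
Action: Die Hard     
Comedy: Groundhog Day
Drama: Moonlight     
Comedy: Groundhog Day
Sci-Fi: Ex Machina   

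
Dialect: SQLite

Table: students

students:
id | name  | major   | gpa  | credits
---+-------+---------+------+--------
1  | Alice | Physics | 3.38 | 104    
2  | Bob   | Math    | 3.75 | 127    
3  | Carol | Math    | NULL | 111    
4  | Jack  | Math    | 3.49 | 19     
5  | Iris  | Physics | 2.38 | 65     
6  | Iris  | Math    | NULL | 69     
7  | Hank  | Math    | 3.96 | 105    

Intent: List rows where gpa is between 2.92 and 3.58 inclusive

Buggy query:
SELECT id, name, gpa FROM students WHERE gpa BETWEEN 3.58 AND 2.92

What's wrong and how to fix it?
Bug: BETWEEN expects the lower bound first; with 3.58 AND 2.92 the range is empty

Fix: Write BETWEEN 2.92 AND 3.58

Corrected query:
SELECT id, name, gpa FROM students WHERE gpa BETWEEN 2.92 AND 3.58

Result:
id | name  | gpa 
---+-------+-----
1  | Alice | 3.38
4  | Jack  | 3.49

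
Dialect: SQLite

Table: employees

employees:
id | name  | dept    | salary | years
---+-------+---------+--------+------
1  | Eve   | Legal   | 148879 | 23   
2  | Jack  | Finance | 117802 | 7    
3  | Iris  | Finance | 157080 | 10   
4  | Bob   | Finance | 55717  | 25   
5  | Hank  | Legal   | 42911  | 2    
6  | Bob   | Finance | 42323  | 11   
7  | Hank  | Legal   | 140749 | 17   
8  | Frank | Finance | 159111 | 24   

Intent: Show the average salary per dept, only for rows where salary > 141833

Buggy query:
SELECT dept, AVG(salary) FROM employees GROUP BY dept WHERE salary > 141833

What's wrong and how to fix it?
Bug: WHERE cannot follow GROUP BY

Fix: Place WHERE between FROM and GROUP BY

Corrected query:
SELECT dept, AVG(salary) FROM employees WHERE salary > 141833 GROUP BY dept

Result:
dept    | AVG(salary)
--------+------------
Finance | 158095.5   
Legal   | 148879     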